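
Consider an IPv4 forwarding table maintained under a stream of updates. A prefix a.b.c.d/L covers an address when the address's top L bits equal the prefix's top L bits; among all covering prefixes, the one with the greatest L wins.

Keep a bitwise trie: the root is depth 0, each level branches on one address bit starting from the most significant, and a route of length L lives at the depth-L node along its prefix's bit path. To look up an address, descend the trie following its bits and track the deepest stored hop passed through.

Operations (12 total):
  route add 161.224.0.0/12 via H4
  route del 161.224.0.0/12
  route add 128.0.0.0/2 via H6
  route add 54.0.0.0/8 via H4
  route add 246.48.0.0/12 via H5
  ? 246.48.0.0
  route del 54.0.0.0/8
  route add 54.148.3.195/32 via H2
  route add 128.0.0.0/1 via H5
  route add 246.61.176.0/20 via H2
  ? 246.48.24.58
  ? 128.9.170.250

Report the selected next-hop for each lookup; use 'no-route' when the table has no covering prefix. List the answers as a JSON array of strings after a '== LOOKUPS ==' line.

Trace:
  add 161.224.0.0/12 -> H4 at depth 12
  - 161.224.0.0/12 clear@12
  add 128.0.0.0/2 -> H6 at depth 2
  add 54.0.0.0/8 -> H4 at depth 8
  add 246.48.0.0/12 -> H5 at depth 12
  Q 246.48.0.0: descend 111101100011 ; hops seen [H5] ; pick H5
  - 54.0.0.0/8 clear@8
  add 54.148.3.195/32 -> H2 at depth 32
  add 128.0.0.0/1 -> H5 at depth 1
  add 246.61.176.0/20 -> H2 at depth 20
  Q 246.48.24.58: descend 111101100011 ; hops seen [H5,H5] ; pick H5
  Q 128.9.170.250: descend 10 ; hops seen [H5,H6] ; pick H6

== LOOKUPS ==
["H5","H5","H6"]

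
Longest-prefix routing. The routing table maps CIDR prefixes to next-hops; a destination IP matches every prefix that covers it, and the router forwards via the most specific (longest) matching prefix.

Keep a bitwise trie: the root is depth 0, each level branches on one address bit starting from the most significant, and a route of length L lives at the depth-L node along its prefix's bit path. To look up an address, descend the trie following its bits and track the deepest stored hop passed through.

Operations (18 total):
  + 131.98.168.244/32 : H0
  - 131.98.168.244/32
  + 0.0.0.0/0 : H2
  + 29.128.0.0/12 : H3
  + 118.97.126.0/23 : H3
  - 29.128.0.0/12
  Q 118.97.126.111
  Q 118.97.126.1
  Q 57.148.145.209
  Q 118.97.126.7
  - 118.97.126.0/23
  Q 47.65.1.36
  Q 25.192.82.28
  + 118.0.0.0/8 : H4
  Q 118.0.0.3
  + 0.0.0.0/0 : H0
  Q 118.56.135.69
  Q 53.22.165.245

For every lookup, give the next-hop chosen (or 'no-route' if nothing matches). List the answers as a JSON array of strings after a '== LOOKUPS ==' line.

Process each operation:
  add 131.98.168.244/32 -> H0 at depth 32
  del 131.98.168.244/32 (clear depth 32)
  add 0.0.0.0/0 -> H2 at depth 0
  add 29.128.0.0/12 -> H3 at depth 12
  add 118.97.126.0/23 -> H3 at depth 23
  del 29.128.0.0/12 (clear depth 12)
  lookup 118.97.126.111: bits 01110110011000010111111 walk d0:H2→d1:-→d2:-→d3:-→d4:-→d5:-→d6:-→d7:-→d8:-→d9:-→d10:-→d11:-→d12:-→d13:-→d14:-→d15:-→d16:-→d17:-→d18:-→d19:-→d20:-→d21:-→d22:-→d23:H3 -> H3
  lookup 118.97.126.1: bits 01110110011000010111111 walk d0:H2→d1:-→d2:-→d3:-→d4:-→d5:-→d6:-→d7:-→d8:-→d9:-→d10:-→d11:-→d12:-→d13:-→d14:-→d15:-→d16:-→d17:-→d18:-→d19:-→d20:-→d21:-→d22:-→d23:H3 -> H3
  lookup 57.148.145.209: bits 00 walk d0:H2→d1:-→d2:- -> H2
  lookup 118.97.126.7: bits 01110110011000010111111 walk d0:H2→d1:-→d2:-→d3:-→d4:-→d5:-→d6:-→d7:-→d8:-→d9:-→d10:-→d11:-→d12:-→d13:-→d14:-→d15:-→d16:-→d17:-→d18:-→d19:-→d20:-→d21:-→d22:-→d23:H3 -> H3
  del 118.97.126.0/23 (clear depth 23)
  lookup 47.65.1.36: bits 00 walk d0:H2→d1:-→d2:- -> H2
  lookup 25.192.82.28: bits 00011 walk d0:H2→d1:-→d2:-→d3:-→d4:-→d5:- -> H2
  add 118.0.0.0/8 -> H4 at depth 8
  lookup 118.0.0.3: bits 011101100 walk d0:H2→d1:-→d2:-→d3:-→d4:-→d5:-→d6:-→d7:-→d8:H4→d9:- -> H4
  add 0.0.0.0/0 -> H0 at depth 0
  lookup 118.56.135.69: bits 011101100 walk d0:H0→d1:-→d2:-→d3:-→d4:-→d5:-→d6:-→d7:-→d8:H4→d9:- -> H4
  lookup 53.22.165.245: bits 00 walk d0:H0→d1:-→d2:- -> H0

== LOOKUPS ==
["H3","H3","H2","H3","H2","H2","H4","H4","H0"]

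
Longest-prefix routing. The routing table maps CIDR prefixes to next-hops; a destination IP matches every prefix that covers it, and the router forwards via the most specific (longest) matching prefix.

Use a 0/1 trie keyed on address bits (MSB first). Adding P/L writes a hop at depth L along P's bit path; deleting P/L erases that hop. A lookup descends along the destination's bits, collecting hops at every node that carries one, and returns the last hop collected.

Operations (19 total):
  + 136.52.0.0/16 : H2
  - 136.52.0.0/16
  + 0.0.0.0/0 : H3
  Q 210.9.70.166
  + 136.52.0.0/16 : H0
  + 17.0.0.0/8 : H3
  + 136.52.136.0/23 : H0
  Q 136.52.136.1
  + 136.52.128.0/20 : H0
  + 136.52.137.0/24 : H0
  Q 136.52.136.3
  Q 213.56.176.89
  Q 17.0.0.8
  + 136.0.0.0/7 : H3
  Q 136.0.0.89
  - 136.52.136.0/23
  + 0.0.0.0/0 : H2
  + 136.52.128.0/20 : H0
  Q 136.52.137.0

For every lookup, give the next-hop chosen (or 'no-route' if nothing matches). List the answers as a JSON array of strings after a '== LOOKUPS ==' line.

Process each operation:
  + 136.52.0.0/16 (H2) depth=16
  del 136.52.0.0/16 (clear depth 16)
  + 0.0.0.0/0 (H3) depth=0
  Q 210.9.70.166: descend 1 ; hops seen [H3] ; pick H3
  + 136.52.0.0/16 (H0) depth=16
  + 17.0.0.0/8 (H3) depth=8
  + 136.52.136.0/23 (H0) depth=23
  Q 136.52.136.1: descend 10001000001101001000100 ; hops seen [H3,H0,H0] ; pick H0
  + 136.52.128.0/20 (H0) depth=20
  + 136.52.137.0/24 (H0) depth=24
  Q 136.52.136.3: descend 10001000001101001000100 ; hops seen [H3,H0,H0,H0] ; pick H0
  Q 213.56.176.89: descend 1 ; hops seen [H3] ; pick H3
  Q 17.0.0.8: descend 00010001 ; hops seen [H3,H3] ; pick H3
  + 136.0.0.0/7 (H3) depth=7
  Q 136.0.0.89: descend 1000100000 ; hops seen [H3,H3] ; pick H3
  del 136.52.136.0/23 (clear depth 23)
  + 0.0.0.0/0 (H2) depth=0
  + 136.52.128.0/20 (H0) depth=20
  Q 136.52.137.0: descend 100010000011010010001001 ; hops seen [H2,H3,H0,H0,H0] ; pick H0

== LOOKUPS ==
["H3","H0","H0","H3","H3","H3","H0"]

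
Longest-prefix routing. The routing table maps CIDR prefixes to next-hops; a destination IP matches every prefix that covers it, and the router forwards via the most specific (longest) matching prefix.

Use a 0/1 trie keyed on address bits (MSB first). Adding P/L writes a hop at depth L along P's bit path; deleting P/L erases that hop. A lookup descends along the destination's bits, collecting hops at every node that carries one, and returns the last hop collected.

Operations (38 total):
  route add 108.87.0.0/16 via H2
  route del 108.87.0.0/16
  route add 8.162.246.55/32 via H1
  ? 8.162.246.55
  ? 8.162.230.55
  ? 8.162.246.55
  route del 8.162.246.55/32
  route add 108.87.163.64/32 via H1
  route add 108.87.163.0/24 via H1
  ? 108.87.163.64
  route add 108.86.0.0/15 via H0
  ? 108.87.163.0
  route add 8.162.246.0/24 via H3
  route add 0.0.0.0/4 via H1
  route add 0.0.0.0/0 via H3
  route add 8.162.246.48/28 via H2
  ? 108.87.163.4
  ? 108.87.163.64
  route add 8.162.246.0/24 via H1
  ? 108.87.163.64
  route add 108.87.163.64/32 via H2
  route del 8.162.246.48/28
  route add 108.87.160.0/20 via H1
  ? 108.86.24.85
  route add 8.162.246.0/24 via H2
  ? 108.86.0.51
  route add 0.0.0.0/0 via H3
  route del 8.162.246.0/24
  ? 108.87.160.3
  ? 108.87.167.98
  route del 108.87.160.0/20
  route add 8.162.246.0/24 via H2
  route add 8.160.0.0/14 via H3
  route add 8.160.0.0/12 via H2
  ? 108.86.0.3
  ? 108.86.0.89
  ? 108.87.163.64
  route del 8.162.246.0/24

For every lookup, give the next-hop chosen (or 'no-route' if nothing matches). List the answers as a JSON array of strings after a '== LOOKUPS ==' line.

Apply in order:
  add 108.87.0.0/16 -> H2 at depth 16
  - 108.87.0.0/16 clear@16
  add 8.162.246.55/32 -> H1 at depth 32
  lookup 8.162.246.55: bits 00001000101000101111011000110111 walk d0:-→d1:-→d2:-→d3:-→d4:-→d5:-→d6:-→d7:-→d8:-→d9:-→d10:-→d11:-→d12:-→d13:-→d14:-→d15:-→d16:-→d17:-→d18:-→d19:-→d20:-→d21:-→d22:-→d23:-→d24:-→d25:-→d26:-→d27:-→d28:-→d29:-→d30:-→d31:-→d32:H1 -> H1
  lookup 8.162.230.55: bits 0000100010100010111 walk d0:-→d1:-→d2:-→d3:-→d4:-→d5:-→d6:-→d7:-→d8:-→d9:-→d10:-→d11:-→d12:-→d13:-→d14:-→d15:-→d16:-→d17:-→d18:-→d19:- -> no-route
  lookup 8.162.246.55: bits 00001000101000101111011000110111 walk d0:-→d1:-→d2:-→d3:-→d4:-→d5:-→d6:-→d7:-→d8:-→d9:-→d10:-→d11:-→d12:-→d13:-→d14:-→d15:-→d16:-→d17:-→d18:-→d19:-→d20:-→d21:-→d22:-→d23:-→d24:-→d25:-→d26:-→d27:-→d28:-→d29:-→d30:-→d31:-→d32:H1 -> H1
  - 8.162.246.55/32 clear@32
  add 108.87.163.64/32 -> H1 at depth 32
  add 108.87.163.0/24 -> H1 at depth 24
  lookup 108.87.163.64: bits 01101100010101111010001101000000 walk d0:-→d1:-→d2:-→d3:-→d4:-→d5:-→d6:-→d7:-→d8:-→d9:-→d10:-→d11:-→d12:-→d13:-→d14:-→d15:-→d16:-→d17:-→d18:-→d19:-→d20:-→d21:-→d22:-→d23:-→d24:H1→d25:-→d26:-→d27:-→d28:-→d29:-→d30:-→d31:-→d32:H1 -> H1
  add 108.86.0.0/15 -> H0 at depth 15
  lookup 108.87.163.0: bits 0110110001010111101000110 walk d0:-→d1:-→d2:-→d3:-→d4:-→d5:-→d6:-→d7:-→d8:-→d9:-→d10:-→d11:-→d12:-→d13:-→d14:-→d15:H0→d16:-→d17:-→d18:-→d19:-→d20:-→d21:-→d22:-→d23:-→d24:H1→d25:- -> H1
  add 8.162.246.0/24 -> H3 at depth 24
  add 0.0.0.0/4 -> H1 at depth 4
  add 0.0.0.0/0 -> H3 at depth 0
  add 8.162.246.48/28 -> H2 at depth 28
  lookup 108.87.163.4: bits 0110110001010111101000110 walk d0:H3→d1:-→d2:-→d3:-→d4:-→d5:-→d6:-→d7:-→d8:-→d9:-→d10:-→d11:-→d12:-→d13:-→d14:-→d15:H0→d16:-→d17:-→d18:-→d19:-→d20:-→d21:-→d22:-→d23:-→d24:H1→d25:- -> H1
  lookup 108.87.163.64: bits 01101100010101111010001101000000 walk d0:H3→d1:-→d2:-→d3:-→d4:-→d5:-→d6:-→d7:-→d8:-→d9:-→d10:-→d11:-→d12:-→d13:-→d14:-→d15:H0→d16:-→d17:-→d18:-→d19:-→d20:-→d21:-→d22:-→d23:-→d24:H1→d25:-→d26:-→d27:-→d28:-→d29:-→d30:-→d31:-→d32:H1 -> H1
  add 8.162.246.0/24 -> H1 at depth 24
  lookup 108.87.163.64: bits 01101100010101111010001101000000 walk d0:H3→d1:-→d2:-→d3:-→d4:-→d5:-→d6:-→d7:-→d8:-→d9:-→d10:-→d11:-→d12:-→d13:-→d14:-→d15:H0→d16:-→d17:-→d18:-→d19:-→d20:-→d21:-→d22:-→d23:-→d24:H1→d25:-→d26:-→d27:-→d28:-→d29:-→d30:-→d31:-→d32:H1 -> H1
  add 108.87.163.64/32 -> H2 at depth 32
  - 8.162.246.48/28 clear@28
  add 108.87.160.0/20 -> H1 at depth 20
  lookup 108.86.24.85: bits 011011000101011 walk d0:H3→d1:-→d2:-→d3:-→d4:-→d5:-→d6:-→d7:-→d8:-→d9:-→d10:-→d11:-→d12:-→d13:-→d14:-→d15:H0 -> H0
  add 8.162.246.0/24 -> H2 at depth 24
  lookup 108.86.0.51: bits 011011000101011 walk d0:H3→d1:-→d2:-→d3:-→d4:-→d5:-→d6:-→d7:-→d8:-→d9:-→d10:-→d11:-→d12:-→d13:-→d14:-→d15:H0 -> H0
  add 0.0.0.0/0 -> H3 at depth 0
  - 8.162.246.0/24 clear@24
  lookup 108.87.160.3: bits 0110110001010111101000 walk d0:H3→d1:-→d2:-→d3:-→d4:-→d5:-→d6:-→d7:-→d8:-→d9:-→d10:-→d11:-→d12:-→d13:-→d14:-→d15:H0→d16:-→d17:-→d18:-→d19:-→d20:H1→d21:-→d22:- -> H1
  lookup 108.87.167.98: bits 011011000101011110100 walk d0:H3→d1:-→d2:-→d3:-→d4:-→d5:-→d6:-→d7:-→d8:-→d9:-→d10:-→d11:-→d12:-→d13:-→d14:-→d15:H0→d16:-→d17:-→d18:-→d19:-→d20:H1→d21:- -> H1
  - 108.87.160.0/20 clear@20
  add 8.162.246.0/24 -> H2 at depth 24
  add 8.160.0.0/14 -> H3 at depth 14
  add 8.160.0.0/12 -> H2 at depth 12
  lookup 108.86.0.3: bits 011011000101011 walk d0:H3→d1:-→d2:-→d3:-→d4:-→d5:-→d6:-→d7:-→d8:-→d9:-→d10:-→d11:-→d12:-→d13:-→d14:-→d15:H0 -> H0
  lookup 108.86.0.89: bits 011011000101011 walk d0:H3→d1:-→d2:-→d3:-→d4:-→d5:-→d6:-→d7:-→d8:-→d9:-→d10:-→d11:-→d12:-→d13:-→d14:-→d15:H0 -> H0
  lookup 108.87.163.64: bits 01101100010101111010001101000000 walk d0:H3→d1:-→d2:-→d3:-→d4:-→d5:-→d6:-→d7:-→d8:-→d9:-→d10:-→d11:-→d12:-→d13:-→d14:-→d15:H0→d16:-→d17:-→d18:-→d19:-→d20:-→d21:-→d22:-→d23:-→d24:H1→d25:-→d26:-→d27:-→d28:-→d29:-→d30:-→d31:-→d32:H2 -> H2
  - 8.162.246.0/24 clear@24

== LOOKUPS ==
["H1","no-route","H1","H1","H1","H1","H1","H1","H0","H0","H1","H1","H0","H0","H2"]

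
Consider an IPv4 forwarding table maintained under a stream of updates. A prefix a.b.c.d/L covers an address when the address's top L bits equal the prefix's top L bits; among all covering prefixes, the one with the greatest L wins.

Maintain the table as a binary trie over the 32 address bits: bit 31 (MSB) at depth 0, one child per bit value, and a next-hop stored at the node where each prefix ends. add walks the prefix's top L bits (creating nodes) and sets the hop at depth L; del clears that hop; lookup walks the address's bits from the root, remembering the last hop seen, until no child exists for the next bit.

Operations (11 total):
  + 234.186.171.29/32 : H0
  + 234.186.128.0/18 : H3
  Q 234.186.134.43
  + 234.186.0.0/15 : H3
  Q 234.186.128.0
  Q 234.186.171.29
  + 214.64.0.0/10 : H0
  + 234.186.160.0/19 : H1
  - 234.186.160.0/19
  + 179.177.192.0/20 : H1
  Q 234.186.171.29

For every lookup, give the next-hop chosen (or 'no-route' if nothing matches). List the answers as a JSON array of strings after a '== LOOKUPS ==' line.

Process each operation:
  + 234.186.171.29/32 (H0) depth=32
  + 234.186.128.0/18 (H3) depth=18
  ? 234.186.134.43  path d0:-→d1:-→d2:-→d3:-→d4:-→d5:-→d6:-→d7:-→d8:-→d9:-→d10:-→d11:-→d12:-→d13:-→d14:-→d15:-→d16:-→d17:-→d18:H3  best=H3
  + 234.186.0.0/15 (H3) depth=15
  ? 234.186.128.0  path d0:-→d1:-→d2:-→d3:-→d4:-→d5:-→d6:-→d7:-→d8:-→d9:-→d10:-→d11:-→d12:-→d13:-→d14:-→d15:H3→d16:-→d17:-→d18:H3  best=H3
  ? 234.186.171.29  path d0:-→d1:-→d2:-→d3:-→d4:-→d5:-→d6:-→d7:-→d8:-→d9:-→d10:-→d11:-→d12:-→d13:-→d14:-→d15:H3→d16:-→d17:-→d18:H3→d19:-→d20:-→d21:-→d22:-→d23:-→d24:-→d25:-→d26:-→d27:-→d28:-→d29:-→d30:-→d31:-→d32:H0  best=H0
  + 214.64.0.0/10 (H0) depth=10
  + 234.186.160.0/19 (H1) depth=19
  - 234.186.160.0/19 clear@19
  + 179.177.192.0/20 (H1) depth=20
  ? 234.186.171.29  path d0:-→d1:-→d2:-→d3:-→d4:-→d5:-→d6:-→d7:-→d8:-→d9:-→d10:-→d11:-→d12:-→d13:-→d14:-→d15:H3→d16:-→d17:-→d18:H3→d19:-→d20:-→d21:-→d22:-→d23:-→d24:-→d25:-→d26:-→d27:-→d28:-→d29:-→d30:-→d31:-→d32:H0  best=H0

== LOOKUPS ==
["H3","H3","H0","H0"]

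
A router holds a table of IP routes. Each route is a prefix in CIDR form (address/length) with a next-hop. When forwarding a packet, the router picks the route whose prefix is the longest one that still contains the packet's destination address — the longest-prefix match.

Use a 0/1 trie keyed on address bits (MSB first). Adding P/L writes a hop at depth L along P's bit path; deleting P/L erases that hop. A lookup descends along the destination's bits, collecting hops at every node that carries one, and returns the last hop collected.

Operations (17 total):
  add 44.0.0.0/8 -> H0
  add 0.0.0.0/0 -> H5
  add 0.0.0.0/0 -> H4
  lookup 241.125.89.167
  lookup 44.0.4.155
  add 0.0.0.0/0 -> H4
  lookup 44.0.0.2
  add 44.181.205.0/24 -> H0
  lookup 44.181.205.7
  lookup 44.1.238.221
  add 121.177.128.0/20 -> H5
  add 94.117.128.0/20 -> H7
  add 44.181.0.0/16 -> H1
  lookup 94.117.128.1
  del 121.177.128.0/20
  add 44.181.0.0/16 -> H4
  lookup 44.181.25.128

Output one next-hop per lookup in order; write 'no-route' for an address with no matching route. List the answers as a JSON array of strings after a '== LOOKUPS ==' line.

Process each operation:
  + 44.0.0.0/8 (H0) depth=8
  + 0.0.0.0/0 (H5) depth=0
  + 0.0.0.0/0 (H4) depth=0
  ? 241.125.89.167  path d0:H4  best=H4
  ? 44.0.4.155  path d0:H4→d1:-→d2:-→d3:-→d4:-→d5:-→d6:-→d7:-→d8:H0  best=H0
  + 0.0.0.0/0 (H4) depth=0
  ? 44.0.0.2  path d0:H4→d1:-→d2:-→d3:-→d4:-→d5:-→d6:-→d7:-→d8:H0  best=H0
  + 44.181.205.0/24 (H0) depth=24
  ? 44.181.205.7  path d0:H4→d1:-→d2:-→d3:-→d4:-→d5:-→d6:-→d7:-→d8:H0→d9:-→d10:-→d11:-→d12:-→d13:-→d14:-→d15:-→d16:-→d17:-→d18:-→d19:-→d20:-→d21:-→d22:-→d23:-→d24:H0  best=H0
  ? 44.1.238.221  path d0:H4→d1:-→d2:-→d3:-→d4:-→d5:-→d6:-→d7:-→d8:H0  best=H0
  + 121.177.128.0/20 (H5) depth=20
  + 94.117.128.0/20 (H7) depth=20
  + 44.181.0.0/16 (H1) depth=16
  ? 94.117.128.1  path d0:H4→d1:-→d2:-→d3:-→d4:-→d5:-→d6:-→d7:-→d8:-→d9:-→d10:-→d11:-→d12:-→d13:-→d14:-→d15:-→d16:-→d17:-→d18:-→d19:-→d20:H7  best=H7
  - 121.177.128.0/20 clear@20
  + 44.181.0.0/16 (H4) depth=16
  ? 44.181.25.128  path d0:H4→d1:-→d2:-→d3:-→d4:-→d5:-→d6:-→d7:-→d8:H0→d9:-→d10:-→d11:-→d12:-→d13:-→d14:-→d15:-→d16:H4  best=H4

== LOOKUPS ==
["H4","H0","H0","H0","H0","H7","H4"]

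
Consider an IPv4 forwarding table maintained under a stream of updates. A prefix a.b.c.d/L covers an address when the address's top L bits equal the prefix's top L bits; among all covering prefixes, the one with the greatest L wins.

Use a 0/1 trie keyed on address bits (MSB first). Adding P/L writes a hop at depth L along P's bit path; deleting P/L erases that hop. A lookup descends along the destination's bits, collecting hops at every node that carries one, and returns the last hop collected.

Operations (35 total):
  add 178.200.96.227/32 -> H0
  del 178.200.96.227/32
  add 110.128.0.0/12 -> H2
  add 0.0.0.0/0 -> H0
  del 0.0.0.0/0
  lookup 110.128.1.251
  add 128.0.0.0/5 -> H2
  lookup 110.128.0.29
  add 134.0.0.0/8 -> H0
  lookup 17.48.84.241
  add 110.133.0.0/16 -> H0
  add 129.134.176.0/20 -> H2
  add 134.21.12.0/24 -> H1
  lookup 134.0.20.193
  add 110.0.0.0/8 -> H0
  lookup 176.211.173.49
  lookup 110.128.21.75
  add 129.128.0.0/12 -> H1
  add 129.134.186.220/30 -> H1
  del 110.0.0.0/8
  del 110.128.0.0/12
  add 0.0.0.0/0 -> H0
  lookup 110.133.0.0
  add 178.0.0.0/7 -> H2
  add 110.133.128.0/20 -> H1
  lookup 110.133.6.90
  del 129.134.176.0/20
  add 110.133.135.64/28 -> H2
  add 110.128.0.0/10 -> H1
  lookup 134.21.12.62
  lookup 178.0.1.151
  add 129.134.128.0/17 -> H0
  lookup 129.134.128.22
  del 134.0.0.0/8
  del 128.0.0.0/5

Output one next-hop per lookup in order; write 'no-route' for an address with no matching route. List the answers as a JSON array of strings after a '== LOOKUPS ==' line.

Trace:
  add 178.200.96.227/32 -> H0 at depth 32
  del 178.200.96.227/32 (clear depth 32)
  add 110.128.0.0/12 -> H2 at depth 12
  add 0.0.0.0/0 -> H0 at depth 0
  del 0.0.0.0/0 (clear depth 0)
  Q 110.128.1.251: descend 011011101000 ; hops seen [H2] ; pick H2
  add 128.0.0.0/5 -> H2 at depth 5
  Q 110.128.0.29: descend 011011101000 ; hops seen [H2] ; pick H2
  add 134.0.0.0/8 -> H0 at depth 8
  Q 17.48.84.241: descend 0 ; hops seen [∅] ; pick no-route
  add 110.133.0.0/16 -> H0 at depth 16
  add 129.134.176.0/20 -> H2 at depth 20
  add 134.21.12.0/24 -> H1 at depth 24
  Q 134.0.20.193: descend 10000110000 ; hops seen [H2,H0] ; pick H0
  add 110.0.0.0/8 -> H0 at depth 8
  Q 176.211.173.49: descend 101100 ; hops seen [∅] ; pick no-route
  Q 110.128.21.75: descend 0110111010000 ; hops seen [H0,H2] ; pick H2
  add 129.128.0.0/12 -> H1 at depth 12
  add 129.134.186.220/30 -> H1 at depth 30
  del 110.0.0.0/8 (clear depth 8)
  del 110.128.0.0/12 (clear depth 12)
  add 0.0.0.0/0 -> H0 at depth 0
  Q 110.133.0.0: descend 0110111010000101 ; hops seen [H0,H0] ; pick H0
  add 178.0.0.0/7 -> H2 at depth 7
  add 110.133.128.0/20 -> H1 at depth 20
  Q 110.133.6.90: descend 0110111010000101 ; hops seen [H0,H0] ; pick H0
  del 129.134.176.0/20 (clear depth 20)
  add 110.133.135.64/28 -> H2 at depth 28
  add 110.128.0.0/10 -> H1 at depth 10
  Q 134.21.12.62: descend 100001100001010100001100 ; hops seen [H0,H2,H0,H1] ; pick H1
  Q 178.0.1.151: descend 10110010 ; hops seen [H0,H2] ; pick H2
  add 129.134.128.0/17 -> H0 at depth 17
  Q 129.134.128.22: descend 100000011000011010 ; hops seen [H0,H2,H1,H0] ; pick H0
  del 134.0.0.0/8 (clear depth 8)
  del 128.0.0.0/5 (clear depth 5)

== LOOKUPS ==
["H2","H2","no-route","H0","no-route","H2","H0","H0","H1","H2","H0"]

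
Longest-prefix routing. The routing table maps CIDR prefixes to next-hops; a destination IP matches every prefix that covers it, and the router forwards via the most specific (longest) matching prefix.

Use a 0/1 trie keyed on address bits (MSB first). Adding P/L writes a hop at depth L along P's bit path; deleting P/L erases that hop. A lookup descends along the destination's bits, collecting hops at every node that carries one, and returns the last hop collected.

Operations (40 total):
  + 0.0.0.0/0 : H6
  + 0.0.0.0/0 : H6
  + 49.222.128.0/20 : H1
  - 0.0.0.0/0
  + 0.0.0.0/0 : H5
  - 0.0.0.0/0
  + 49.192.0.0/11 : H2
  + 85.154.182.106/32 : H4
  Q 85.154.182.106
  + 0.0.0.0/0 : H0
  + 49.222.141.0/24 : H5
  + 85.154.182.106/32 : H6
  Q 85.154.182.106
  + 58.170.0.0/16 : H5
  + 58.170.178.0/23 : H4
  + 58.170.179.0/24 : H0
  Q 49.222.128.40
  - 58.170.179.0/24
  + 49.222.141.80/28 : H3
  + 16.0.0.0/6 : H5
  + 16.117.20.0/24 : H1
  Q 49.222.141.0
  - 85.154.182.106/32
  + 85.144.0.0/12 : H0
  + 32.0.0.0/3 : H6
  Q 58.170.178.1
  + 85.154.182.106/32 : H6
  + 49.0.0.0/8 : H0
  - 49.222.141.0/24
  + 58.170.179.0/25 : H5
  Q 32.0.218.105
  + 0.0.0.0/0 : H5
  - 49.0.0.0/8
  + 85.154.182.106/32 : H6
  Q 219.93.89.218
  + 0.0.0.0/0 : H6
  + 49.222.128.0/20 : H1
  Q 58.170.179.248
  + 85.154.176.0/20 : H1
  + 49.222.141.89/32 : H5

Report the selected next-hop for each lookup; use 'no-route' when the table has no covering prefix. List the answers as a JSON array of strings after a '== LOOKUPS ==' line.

Apply in order:
  add 0.0.0.0/0 -> H6 at depth 0
  add 0.0.0.0/0 -> H6 at depth 0
  add 49.222.128.0/20 -> H1 at depth 20
  del 0.0.0.0/0 (clear depth 0)
  add 0.0.0.0/0 -> H5 at depth 0
  del 0.0.0.0/0 (clear depth 0)
  add 49.192.0.0/11 -> H2 at depth 11
  add 85.154.182.106/32 -> H4 at depth 32
  Q 85.154.182.106: descend 01010101100110101011011001101010 ; hops seen [H4] ; pick H4
  add 0.0.0.0/0 -> H0 at depth 0
  add 49.222.141.0/24 -> H5 at depth 24
  add 85.154.182.106/32 -> H6 at depth 32
  Q 85.154.182.106: descend 01010101100110101011011001101010 ; hops seen [H0,H6] ; pick H6
  add 58.170.0.0/16 -> H5 at depth 16
  add 58.170.178.0/23 -> H4 at depth 23
  add 58.170.179.0/24 -> H0 at depth 24
  Q 49.222.128.40: descend 00110001110111101000 ; hops seen [H0,H2,H1] ; pick H1
  del 58.170.179.0/24 (clear depth 24)
  add 49.222.141.80/28 -> H3 at depth 28
  add 16.0.0.0/6 -> H5 at depth 6
  add 16.117.20.0/24 -> H1 at depth 24
  Q 49.222.141.0: descend 0011000111011110100011010 ; hops seen [H0,H2,H1,H5] ; pick H5
  del 85.154.182.106/32 (clear depth 32)
  add 85.144.0.0/12 -> H0 at depth 12
  add 32.0.0.0/3 -> H6 at depth 3
  Q 58.170.178.1: descend 00111010101010101011001 ; hops seen [H0,H6,H5,H4] ; pick H4
  add 85.154.182.106/32 -> H6 at depth 32
  add 49.0.0.0/8 -> H0 at depth 8
  del 49.222.141.0/24 (clear depth 24)
  add 58.170.179.0/25 -> H5 at depth 25
  Q 32.0.218.105: descend 001 ; hops seen [H0,H6] ; pick H6
  add 0.0.0.0/0 -> H5 at depth 0
  del 49.0.0.0/8 (clear depth 8)
  add 85.154.182.106/32 -> H6 at depth 32
  Q 219.93.89.218: descend ε ; hops seen [H5] ; pick H5
  add 0.0.0.0/0 -> H6 at depth 0
  add 49.222.128.0/20 -> H1 at depth 20
  Q 58.170.179.248: descend 001110101010101010110011 ; hops seen [H6,H6,H5,H4] ; pick H4
  add 85.154.176.0/20 -> H1 at depth 20
  add 49.222.141.89/32 -> H5 at depth 32

== LOOKUPS ==
["H4","H6","H1","H5","H4","H6","H5","H4"]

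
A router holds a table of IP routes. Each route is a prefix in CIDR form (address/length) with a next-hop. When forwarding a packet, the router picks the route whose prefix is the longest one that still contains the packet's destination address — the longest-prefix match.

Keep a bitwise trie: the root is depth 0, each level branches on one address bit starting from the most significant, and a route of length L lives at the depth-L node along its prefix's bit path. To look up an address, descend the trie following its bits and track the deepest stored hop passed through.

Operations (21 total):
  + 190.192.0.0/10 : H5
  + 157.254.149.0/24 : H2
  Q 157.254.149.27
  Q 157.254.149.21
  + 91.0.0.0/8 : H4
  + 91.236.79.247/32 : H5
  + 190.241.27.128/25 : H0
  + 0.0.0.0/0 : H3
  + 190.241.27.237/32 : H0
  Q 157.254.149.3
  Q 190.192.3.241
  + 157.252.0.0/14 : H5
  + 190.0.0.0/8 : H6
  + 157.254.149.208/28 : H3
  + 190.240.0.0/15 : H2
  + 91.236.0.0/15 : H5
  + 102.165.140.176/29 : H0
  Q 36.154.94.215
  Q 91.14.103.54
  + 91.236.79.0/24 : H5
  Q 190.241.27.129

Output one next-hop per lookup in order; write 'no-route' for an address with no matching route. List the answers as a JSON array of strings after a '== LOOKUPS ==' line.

Apply in order:
  + 190.192.0.0/10 (H5) depth=10
  + 157.254.149.0/24 (H2) depth=24
  lookup 157.254.149.27: bits 100111011111111010010101 walk d0:-→d1:-→d2:-→d3:-→d4:-→d5:-→d6:-→d7:-→d8:-→d9:-→d10:-→d11:-→d12:-→d13:-→d14:-→d15:-→d16:-→d17:-→d18:-→d19:-→d20:-→d21:-→d22:-→d23:-→d24:H2 -> H2
  lookup 157.254.149.21: bits 100111011111111010010101 walk d0:-→d1:-→d2:-→d3:-→d4:-→d5:-→d6:-→d7:-→d8:-→d9:-→d10:-→d11:-→d12:-→d13:-→d14:-→d15:-→d16:-→d17:-→d18:-→d19:-→d20:-→d21:-→d22:-→d23:-→d24:H2 -> H2
  + 91.0.0.0/8 (H4) depth=8
  + 91.236.79.247/32 (H5) depth=32
  + 190.241.27.128/25 (H0) depth=25
  + 0.0.0.0/0 (H3) depth=0
  + 190.241.27.237/32 (H0) depth=32
  lookup 157.254.149.3: bits 100111011111111010010101 walk d0:H3→d1:-→d2:-→d3:-→d4:-→d5:-→d6:-→d7:-→d8:-→d9:-→d10:-→d11:-→d12:-→d13:-→d14:-→d15:-→d16:-→d17:-→d18:-→d19:-→d20:-→d21:-→d22:-→d23:-→d24:H2 -> H2
  lookup 190.192.3.241: bits 1011111011 walk d0:H3→d1:-→d2:-→d3:-→d4:-→d5:-→d6:-→d7:-→d8:-→d9:-→d10:H5 -> H5
  + 157.252.0.0/14 (H5) depth=14
  + 190.0.0.0/8 (H6) depth=8
  + 157.254.149.208/28 (H3) depth=28
  + 190.240.0.0/15 (H2) depth=15
  + 91.236.0.0/15 (H5) depth=15
  + 102.165.140.176/29 (H0) depth=29
  lookup 36.154.94.215: bits 0 walk d0:H3→d1:- -> H3
  lookup 91.14.103.54: bits 01011011 walk d0:H3→d1:-→d2:-→d3:-→d4:-→d5:-→d6:-→d7:-→d8:H4 -> H4
  + 91.236.79.0/24 (H5) depth=24
  lookup 190.241.27.129: bits 1011111011110001000110111 walk d0:H3→d1:-→d2:-→d3:-→d4:-→d5:-→d6:-→d7:-→d8:H6→d9:-→d10:H5→d11:-→d12:-→d13:-→d14:-→d15:H2→d16:-→d17:-→d18:-→d19:-→d20:-→d21:-→d22:-→d23:-→d24:-→d25:H0 -> H0

== LOOKUPS ==
["H2","H2","H2","H5","H3","H4","H0"]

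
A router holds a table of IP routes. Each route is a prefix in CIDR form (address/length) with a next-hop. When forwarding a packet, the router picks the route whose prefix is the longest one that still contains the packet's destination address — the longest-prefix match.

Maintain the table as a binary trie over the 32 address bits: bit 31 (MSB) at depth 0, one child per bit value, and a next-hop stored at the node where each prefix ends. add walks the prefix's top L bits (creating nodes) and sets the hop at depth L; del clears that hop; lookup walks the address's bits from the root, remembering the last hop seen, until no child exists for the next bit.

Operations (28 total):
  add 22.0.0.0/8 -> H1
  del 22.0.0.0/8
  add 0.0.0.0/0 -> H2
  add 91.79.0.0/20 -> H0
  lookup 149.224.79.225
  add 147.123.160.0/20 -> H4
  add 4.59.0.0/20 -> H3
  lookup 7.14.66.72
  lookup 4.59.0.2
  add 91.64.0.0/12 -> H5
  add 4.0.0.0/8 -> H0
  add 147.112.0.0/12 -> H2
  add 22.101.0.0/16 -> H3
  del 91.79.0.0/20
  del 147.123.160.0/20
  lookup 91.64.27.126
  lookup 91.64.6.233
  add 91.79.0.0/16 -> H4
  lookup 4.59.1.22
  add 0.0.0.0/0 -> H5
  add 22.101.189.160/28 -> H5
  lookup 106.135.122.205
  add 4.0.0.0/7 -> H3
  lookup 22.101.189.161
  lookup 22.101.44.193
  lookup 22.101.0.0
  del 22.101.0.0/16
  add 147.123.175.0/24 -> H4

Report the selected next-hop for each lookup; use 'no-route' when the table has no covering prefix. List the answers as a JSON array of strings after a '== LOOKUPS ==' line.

Trace:
  + 22.0.0.0/8 (H1) depth=8
  - 22.0.0.0/8 clear@8
  + 0.0.0.0/0 (H2) depth=0
  + 91.79.0.0/20 (H0) depth=20
  ? 149.224.79.225  path d0:H2  best=H2
  + 147.123.160.0/20 (H4) depth=20
  + 4.59.0.0/20 (H3) depth=20
  ? 7.14.66.72  path d0:H2→d1:-→d2:-→d3:-→d4:-→d5:-→d6:-  best=H2
  ? 4.59.0.2  path d0:H2→d1:-→d2:-→d3:-→d4:-→d5:-→d6:-→d7:-→d8:-→d9:-→d10:-→d11:-→d12:-→d13:-→d14:-→d15:-→d16:-→d17:-→d18:-→d19:-→d20:H3  best=H3
  + 91.64.0.0/12 (H5) depth=12
  + 4.0.0.0/8 (H0) depth=8
  + 147.112.0.0/12 (H2) depth=12
  + 22.101.0.0/16 (H3) depth=16
  - 91.79.0.0/20 clear@20
  - 147.123.160.0/20 clear@20
  ? 91.64.27.126  path d0:H2→d1:-→d2:-→d3:-→d4:-→d5:-→d6:-→d7:-→d8:-→d9:-→d10:-→d11:-→d12:H5  best=H5
  ? 91.64.6.233  path d0:H2→d1:-→d2:-→d3:-→d4:-→d5:-→d6:-→d7:-→d8:-→d9:-→d10:-→d11:-→d12:H5  best=H5
  + 91.79.0.0/16 (H4) depth=16
  ? 4.59.1.22  path d0:H2→d1:-→d2:-→d3:-→d4:-→d5:-→d6:-→d7:-→d8:H0→d9:-→d10:-→d11:-→d12:-→d13:-→d14:-→d15:-→d16:-→d17:-→d18:-→d19:-→d20:H3  best=H3
  + 0.0.0.0/0 (H5) depth=0
  + 22.101.189.160/28 (H5) depth=28
  ? 106.135.122.205  path d0:H5→d1:-→d2:-  best=H5
  + 4.0.0.0/7 (H3) depth=7
  ? 22.101.189.161  path d0:H5→d1:-→d2:-→d3:-→d4:-→d5:-→d6:-→d7:-→d8:-→d9:-→d10:-→d11:-→d12:-→d13:-→d14:-→d15:-→d16:H3→d17:-→d18:-→d19:-→d20:-→d21:-→d22:-→d23:-→d24:-→d25:-→d26:-→d27:-→d28:H5  best=H5
  ? 22.101.44.193  path d0:H5→d1:-→d2:-→d3:-→d4:-→d5:-→d6:-→d7:-→d8:-→d9:-→d10:-→d11:-→d12:-→d13:-→d14:-→d15:-→d16:H3  best=H3
  ? 22.101.0.0  path d0:H5→d1:-→d2:-→d3:-→d4:-→d5:-→d6:-→d7:-→d8:-→d9:-→d10:-→d11:-→d12:-→d13:-→d14:-→d15:-→d16:H3  best=H3
  - 22.101.0.0/16 clear@16
  + 147.123.175.0/24 (H4) depth=24

== LOOKUPS ==
["H2","H2","H3","H5","H5","H3","H5","H5","H3","H3"]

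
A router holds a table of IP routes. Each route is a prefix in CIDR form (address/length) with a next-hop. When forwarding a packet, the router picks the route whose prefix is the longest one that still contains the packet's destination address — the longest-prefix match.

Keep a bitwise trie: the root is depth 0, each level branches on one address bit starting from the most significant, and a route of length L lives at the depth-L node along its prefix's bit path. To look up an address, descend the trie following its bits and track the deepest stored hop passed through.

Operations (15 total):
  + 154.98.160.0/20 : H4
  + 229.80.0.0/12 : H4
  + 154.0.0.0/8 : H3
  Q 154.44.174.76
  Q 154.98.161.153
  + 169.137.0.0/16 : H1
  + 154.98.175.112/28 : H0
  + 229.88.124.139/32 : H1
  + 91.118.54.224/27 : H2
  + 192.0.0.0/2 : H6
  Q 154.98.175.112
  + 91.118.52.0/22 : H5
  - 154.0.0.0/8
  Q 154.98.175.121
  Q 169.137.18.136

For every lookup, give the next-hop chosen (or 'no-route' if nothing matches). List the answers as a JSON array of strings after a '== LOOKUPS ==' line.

Process each operation:
  add 154.98.160.0/20 -> H4 at depth 20
  add 229.80.0.0/12 -> H4 at depth 12
  add 154.0.0.0/8 -> H3 at depth 8
  ? 154.44.174.76  path d0:-→d1:-→d2:-→d3:-→d4:-→d5:-→d6:-→d7:-→d8:H3→d9:-  best=H3
  ? 154.98.161.153  path d0:-→d1:-→d2:-→d3:-→d4:-→d5:-→d6:-→d7:-→d8:H3→d9:-→d10:-→d11:-→d12:-→d13:-→d14:-→d15:-→d16:-→d17:-→d18:-→d19:-→d20:H4  best=H4
  add 169.137.0.0/16 -> H1 at depth 16
  add 154.98.175.112/28 -> H0 at depth 28
  add 229.88.124.139/32 -> H1 at depth 32
  add 91.118.54.224/27 -> H2 at depth 27
  add 192.0.0.0/2 -> H6 at depth 2
  ? 154.98.175.112  path d0:-→d1:-→d2:-→d3:-→d4:-→d5:-→d6:-→d7:-→d8:H3→d9:-→d10:-→d11:-→d12:-→d13:-→d14:-→d15:-→d16:-→d17:-→d18:-→d19:-→d20:H4→d21:-→d22:-→d23:-→d24:-→d25:-→d26:-→d27:-→d28:H0  best=H0
  add 91.118.52.0/22 -> H5 at depth 22
  - 154.0.0.0/8 clear@8
  ? 154.98.175.121  path d0:-→d1:-→d2:-→d3:-→d4:-→d5:-→d6:-→d7:-→d8:-→d9:-→d10:-→d11:-→d12:-→d13:-→d14:-→d15:-→d16:-→d17:-→d18:-→d19:-→d20:H4→d21:-→d22:-→d23:-→d24:-→d25:-→d26:-→d27:-→d28:H0  best=H0
  ? 169.137.18.136  path d0:-→d1:-→d2:-→d3:-→d4:-→d5:-→d6:-→d7:-→d8:-→d9:-→d10:-→d11:-→d12:-→d13:-→d14:-→d15:-→d16:H1  best=H1

== LOOKUPS ==
["H3","H4","H0","H0","H1"]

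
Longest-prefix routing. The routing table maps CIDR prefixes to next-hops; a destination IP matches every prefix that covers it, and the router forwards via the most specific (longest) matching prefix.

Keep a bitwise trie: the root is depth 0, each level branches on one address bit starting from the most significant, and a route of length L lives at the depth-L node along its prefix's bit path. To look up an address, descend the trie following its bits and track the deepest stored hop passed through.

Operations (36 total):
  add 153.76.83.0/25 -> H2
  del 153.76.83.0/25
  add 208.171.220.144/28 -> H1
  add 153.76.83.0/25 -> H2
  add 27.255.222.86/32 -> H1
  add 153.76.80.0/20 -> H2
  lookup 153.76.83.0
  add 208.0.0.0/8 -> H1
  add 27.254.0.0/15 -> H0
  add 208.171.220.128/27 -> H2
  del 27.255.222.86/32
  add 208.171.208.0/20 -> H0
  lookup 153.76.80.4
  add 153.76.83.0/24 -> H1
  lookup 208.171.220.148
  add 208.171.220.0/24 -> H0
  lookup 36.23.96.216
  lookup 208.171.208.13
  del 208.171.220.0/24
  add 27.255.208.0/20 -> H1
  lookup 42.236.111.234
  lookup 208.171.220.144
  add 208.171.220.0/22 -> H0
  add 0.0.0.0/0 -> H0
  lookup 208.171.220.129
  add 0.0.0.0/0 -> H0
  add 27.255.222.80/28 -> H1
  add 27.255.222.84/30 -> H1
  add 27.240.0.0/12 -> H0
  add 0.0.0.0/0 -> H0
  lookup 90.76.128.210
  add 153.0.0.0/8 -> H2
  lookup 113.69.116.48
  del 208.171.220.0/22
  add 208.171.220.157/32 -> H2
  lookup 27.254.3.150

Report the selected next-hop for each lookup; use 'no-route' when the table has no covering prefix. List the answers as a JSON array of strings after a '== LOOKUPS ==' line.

Apply in order:
  add 153.76.83.0/25 -> H2 at depth 25
  del 153.76.83.0/25 (clear depth 25)
  add 208.171.220.144/28 -> H1 at depth 28
  add 153.76.83.0/25 -> H2 at depth 25
  add 27.255.222.86/32 -> H1 at depth 32
  add 153.76.80.0/20 -> H2 at depth 20
  lookup 153.76.83.0: bits 1001100101001100010100110 walk d0:-→d1:-→d2:-→d3:-→d4:-→d5:-→d6:-→d7:-→d8:-→d9:-→d10:-→d11:-→d12:-→d13:-→d14:-→d15:-→d16:-→d17:-→d18:-→d19:-→d20:H2→d21:-→d22:-→d23:-→d24:-→d25:H2 -> H2
  add 208.0.0.0/8 -> H1 at depth 8
  add 27.254.0.0/15 -> H0 at depth 15
  add 208.171.220.128/27 -> H2 at depth 27
  del 27.255.222.86/32 (clear depth 32)
  add 208.171.208.0/20 -> H0 at depth 20
  lookup 153.76.80.4: bits 1001100101001100010100 walk d0:-→d1:-→d2:-→d3:-→d4:-→d5:-→d6:-→d7:-→d8:-→d9:-→d10:-→d11:-→d12:-→d13:-→d14:-→d15:-→d16:-→d17:-→d18:-→d19:-→d20:H2→d21:-→d22:- -> H2
  add 153.76.83.0/24 -> H1 at depth 24
  lookup 208.171.220.148: bits 1101000010101011110111001001 walk d0:-→d1:-→d2:-→d3:-→d4:-→d5:-→d6:-→d7:-→d8:H1→d9:-→d10:-→d11:-→d12:-→d13:-→d14:-→d15:-→d16:-→d17:-→d18:-→d19:-→d20:H0→d21:-→d22:-→d23:-→d24:-→d25:-→d26:-→d27:H2→d28:H1 -> H1
  add 208.171.220.0/24 -> H0 at depth 24
  lookup 36.23.96.216: bits 00 walk d0:-→d1:-→d2:- -> no-route
  lookup 208.171.208.13: bits 11010000101010111101 walk d0:-→d1:-→d2:-→d3:-→d4:-→d5:-→d6:-→d7:-→d8:H1→d9:-→d10:-→d11:-→d12:-→d13:-→d14:-→d15:-→d16:-→d17:-→d18:-→d19:-→d20:H0 -> H0
  del 208.171.220.0/24 (clear depth 24)
  add 27.255.208.0/20 -> H1 at depth 20
  lookup 42.236.111.234: bits 00 walk d0:-→d1:-→d2:- -> no-route
  lookup 208.171.220.144: bits 1101000010101011110111001001 walk d0:-→d1:-→d2:-→d3:-→d4:-→d5:-→d6:-→d7:-→d8:H1→d9:-→d10:-→d11:-→d12:-→d13:-→d14:-→d15:-→d16:-→d17:-→d18:-→d19:-→d20:H0→d21:-→d22:-→d23:-→d24:-→d25:-→d26:-→d27:H2→d28:H1 -> H1
  add 208.171.220.0/22 -> H0 at depth 22
  add 0.0.0.0/0 -> H0 at depth 0
  lookup 208.171.220.129: bits 110100001010101111011100100 walk d0:H0→d1:-→d2:-→d3:-→d4:-→d5:-→d6:-→d7:-→d8:H1→d9:-→d10:-→d11:-→d12:-→d13:-→d14:-→d15:-→d16:-→d17:-→d18:-→d19:-→d20:H0→d21:-→d22:H0→d23:-→d24:-→d25:-→d26:-→d27:H2 -> H2
  add 0.0.0.0/0 -> H0 at depth 0
  add 27.255.222.80/28 -> H1 at depth 28
  add 27.255.222.84/30 -> H1 at depth 30
  add 27.240.0.0/12 -> H0 at depth 12
  add 0.0.0.0/0 -> H0 at depth 0
  lookup 90.76.128.210: bits 0 walk d0:H0→d1:- -> H0
  add 153.0.0.0/8 -> H2 at depth 8
  lookup 113.69.116.48: bits 0 walk d0:H0→d1:- -> H0
  del 208.171.220.0/22 (clear depth 22)
  add 208.171.220.157/32 -> H2 at depth 32
  lookup 27.254.3.150: bits 000110111111111 walk d0:H0→d1:-→d2:-→d3:-→d4:-→d5:-→d6:-→d7:-→d8:-→d9:-→d10:-→d11:-→d12:H0→d13:-→d14:-→d15:H0 -> H0

== LOOKUPS ==
["H2","H2","H1","no-route","H0","no-route","H1","H2","H0","H0","H0"]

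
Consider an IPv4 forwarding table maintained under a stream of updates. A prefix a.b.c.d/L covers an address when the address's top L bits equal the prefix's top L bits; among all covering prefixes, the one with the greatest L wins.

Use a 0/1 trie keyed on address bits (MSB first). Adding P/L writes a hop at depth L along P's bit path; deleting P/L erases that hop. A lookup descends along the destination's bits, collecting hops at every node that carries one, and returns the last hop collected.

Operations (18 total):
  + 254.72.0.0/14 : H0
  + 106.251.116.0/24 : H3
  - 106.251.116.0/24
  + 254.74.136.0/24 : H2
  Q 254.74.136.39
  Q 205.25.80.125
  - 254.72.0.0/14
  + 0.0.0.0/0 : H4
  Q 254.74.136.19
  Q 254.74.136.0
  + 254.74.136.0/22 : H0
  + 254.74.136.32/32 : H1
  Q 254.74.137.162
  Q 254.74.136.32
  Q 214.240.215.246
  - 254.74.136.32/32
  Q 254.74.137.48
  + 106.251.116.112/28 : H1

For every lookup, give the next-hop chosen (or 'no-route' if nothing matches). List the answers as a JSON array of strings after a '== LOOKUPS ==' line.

Trace:
  add 254.72.0.0/14 -> H0 at depth 14
  add 106.251.116.0/24 -> H3 at depth 24
  - 106.251.116.0/24 clear@24
  add 254.74.136.0/24 -> H2 at depth 24
  Q 254.74.136.39: descend 111111100100101010001000 ; hops seen [H0,H2] ; pick H2
  Q 205.25.80.125: descend 11 ; hops seen [∅] ; pick no-route
  - 254.72.0.0/14 clear@14
  add 0.0.0.0/0 -> H4 at depth 0
  Q 254.74.136.19: descend 111111100100101010001000 ; hops seen [H4,H2] ; pick H2
  Q 254.74.136.0: descend 111111100100101010001000 ; hops seen [H4,H2] ; pick H2
  add 254.74.136.0/22 -> H0 at depth 22
  add 254.74.136.32/32 -> H1 at depth 32
  Q 254.74.137.162: descend 11111110010010101000100 ; hops seen [H4,H0] ; pick H0
  Q 254.74.136.32: descend 11111110010010101000100000100000 ; hops seen [H4,H0,H2,H1] ; pick H1
  Q 214.240.215.246: descend 11 ; hops seen [H4] ; pick H4
  - 254.74.136.32/32 clear@32
  Q 254.74.137.48: descend 11111110010010101000100 ; hops seen [H4,H0] ; pick H0
  add 106.251.116.112/28 -> H1 at depth 28

== LOOKUPS ==
["H2","no-route","H2","H2","H0","H1","H4","H0"]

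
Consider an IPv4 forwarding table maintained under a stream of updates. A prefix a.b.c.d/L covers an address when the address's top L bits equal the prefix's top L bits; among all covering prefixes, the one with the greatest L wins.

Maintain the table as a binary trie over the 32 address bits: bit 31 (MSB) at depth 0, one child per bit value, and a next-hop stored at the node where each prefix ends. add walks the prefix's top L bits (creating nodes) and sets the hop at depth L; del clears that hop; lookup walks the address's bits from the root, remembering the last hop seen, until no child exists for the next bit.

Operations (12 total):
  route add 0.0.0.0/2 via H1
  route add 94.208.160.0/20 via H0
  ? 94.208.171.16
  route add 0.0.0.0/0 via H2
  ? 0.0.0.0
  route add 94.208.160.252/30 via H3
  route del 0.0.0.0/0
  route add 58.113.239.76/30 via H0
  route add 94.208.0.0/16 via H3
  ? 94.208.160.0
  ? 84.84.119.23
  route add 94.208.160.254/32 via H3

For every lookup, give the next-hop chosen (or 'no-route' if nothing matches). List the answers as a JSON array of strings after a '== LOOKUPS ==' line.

Trace:
  + 0.0.0.0/2 (H1) depth=2
  + 94.208.160.0/20 (H0) depth=20
  Q 94.208.171.16: descend 01011110110100001010 ; hops seen [H0] ; pick H0
  + 0.0.0.0/0 (H2) depth=0
  Q 0.0.0.0: descend 00 ; hops seen [H2,H1] ; pick H1
  + 94.208.160.252/30 (H3) depth=30
  - 0.0.0.0/0 clear@0
  + 58.113.239.76/30 (H0) depth=30
  + 94.208.0.0/16 (H3) depth=16
  Q 94.208.160.0: descend 010111101101000010100000 ; hops seen [H3,H0] ; pick H0
  Q 84.84.119.23: descend 0101 ; hops seen [∅] ; pick no-route
  + 94.208.160.254/32 (H3) depth=32

== LOOKUPS ==
["H0","H1","H0","no-route"]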